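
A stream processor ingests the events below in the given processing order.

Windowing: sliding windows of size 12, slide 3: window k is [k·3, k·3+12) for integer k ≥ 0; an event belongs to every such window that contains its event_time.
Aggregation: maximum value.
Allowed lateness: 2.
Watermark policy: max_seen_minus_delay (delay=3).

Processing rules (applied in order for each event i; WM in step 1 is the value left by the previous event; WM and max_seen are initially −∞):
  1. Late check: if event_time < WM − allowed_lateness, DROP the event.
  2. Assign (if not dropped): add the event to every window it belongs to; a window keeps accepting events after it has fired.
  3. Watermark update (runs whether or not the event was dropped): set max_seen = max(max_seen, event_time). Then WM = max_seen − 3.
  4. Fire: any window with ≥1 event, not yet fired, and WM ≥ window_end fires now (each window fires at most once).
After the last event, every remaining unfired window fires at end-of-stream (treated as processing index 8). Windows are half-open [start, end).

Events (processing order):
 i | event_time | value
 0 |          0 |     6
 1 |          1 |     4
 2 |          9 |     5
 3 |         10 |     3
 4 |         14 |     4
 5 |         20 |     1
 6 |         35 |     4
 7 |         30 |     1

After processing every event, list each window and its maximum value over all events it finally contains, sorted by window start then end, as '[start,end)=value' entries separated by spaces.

i=0 t=0 v=6: → [0,12); WM=-3
i=1 t=1 v=4: → [0,12); WM=-2
i=2 t=9 v=5: → [9,21),[6,18),[3,15),[0,12); WM=6
i=3 t=10 v=3: → [9,21),[6,18),[3,15),[0,12); WM=7
i=4 t=14 v=4: → [12,24),[9,21),[6,18),[3,15); WM=11
i=5 t=20 v=1: → [18,30),[15,27),[12,24),[9,21); WM=17; [0,12) fires=6 [3,15) fires=5
i=6 t=35 v=4: → [33,45),[30,42),[27,39),[24,36); WM=32; [6,18) fires=5 [9,21) fires=5 [12,24) fires=4 [15,27) fires=1 [18,30) fires=1
i=7 t=30 v=1: → [30,42),[27,39),[24,36),[21,33); WM=32

[0,12)=6 [3,15)=5 [6,18)=5 [9,21)=5 [12,24)=4 [15,27)=1 [18,30)=1 [21,33)=1 [24,36)=4 [27,39)=4 [30,42)=4 [33,45)=4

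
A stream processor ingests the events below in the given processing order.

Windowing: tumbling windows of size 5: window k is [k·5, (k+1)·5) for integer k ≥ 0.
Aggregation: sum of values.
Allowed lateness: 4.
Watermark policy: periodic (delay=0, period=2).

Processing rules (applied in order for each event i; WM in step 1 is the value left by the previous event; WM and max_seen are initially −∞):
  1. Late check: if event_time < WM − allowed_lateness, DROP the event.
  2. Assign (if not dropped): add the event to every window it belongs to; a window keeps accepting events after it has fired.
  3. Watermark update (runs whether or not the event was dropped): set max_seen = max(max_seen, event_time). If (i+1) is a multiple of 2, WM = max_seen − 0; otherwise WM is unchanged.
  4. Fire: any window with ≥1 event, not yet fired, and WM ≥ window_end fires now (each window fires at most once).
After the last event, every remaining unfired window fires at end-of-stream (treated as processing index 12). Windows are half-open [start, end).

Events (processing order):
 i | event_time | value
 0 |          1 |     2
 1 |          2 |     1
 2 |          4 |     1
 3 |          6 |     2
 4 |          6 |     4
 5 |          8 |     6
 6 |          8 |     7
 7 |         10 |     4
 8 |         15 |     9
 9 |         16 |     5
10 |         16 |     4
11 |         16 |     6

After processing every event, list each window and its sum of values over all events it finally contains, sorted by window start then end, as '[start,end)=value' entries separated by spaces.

i=0 t=1 v=2: → [0,5); WM=−∞
i=1 t=2 v=1: → [0,5); WM=2
i=2 t=4 v=1: → [0,5); WM=2
i=3 t=6 v=2: → [5,10); WM=6; [0,5) fires=4
i=4 t=6 v=4: → [5,10); WM=6
i=5 t=8 v=6: → [5,10); WM=8
i=6 t=8 v=7: → [5,10); WM=8
i=7 t=10 v=4: → [10,15); WM=10; [5,10) fires=19
i=8 t=15 v=9: → [15,20); WM=10
i=9 t=16 v=5: → [15,20); WM=16; [10,15) fires=4
i=10 t=16 v=4: → [15,20); WM=16
i=11 t=16 v=6: → [15,20); WM=16

[0,5)=4 [5,10)=19 [10,15)=4 [15,20)=24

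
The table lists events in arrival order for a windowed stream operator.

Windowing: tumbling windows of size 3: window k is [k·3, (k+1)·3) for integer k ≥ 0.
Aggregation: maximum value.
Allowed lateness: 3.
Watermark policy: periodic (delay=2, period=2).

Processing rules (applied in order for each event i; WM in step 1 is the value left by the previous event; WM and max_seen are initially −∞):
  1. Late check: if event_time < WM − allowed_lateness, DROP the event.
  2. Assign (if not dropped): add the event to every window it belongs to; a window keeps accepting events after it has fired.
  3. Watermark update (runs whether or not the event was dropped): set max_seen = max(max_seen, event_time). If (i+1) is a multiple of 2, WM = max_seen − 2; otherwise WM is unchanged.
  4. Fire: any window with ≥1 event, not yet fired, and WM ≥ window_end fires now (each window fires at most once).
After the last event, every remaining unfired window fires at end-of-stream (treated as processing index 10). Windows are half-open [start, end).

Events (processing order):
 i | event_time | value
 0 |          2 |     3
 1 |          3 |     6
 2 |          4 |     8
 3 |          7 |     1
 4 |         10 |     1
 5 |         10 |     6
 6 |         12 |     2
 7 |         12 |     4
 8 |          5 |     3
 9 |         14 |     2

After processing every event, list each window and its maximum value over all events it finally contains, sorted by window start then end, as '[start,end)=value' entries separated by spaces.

i=0 t=2 v=3: → [0,3); WM=−∞
i=1 t=3 v=6: → [3,6); WM=1
i=2 t=4 v=8: → [3,6); WM=1
i=3 t=7 v=1: → [6,9); WM=5; [0,3) fires=3
i=4 t=10 v=1: → [9,12); WM=5
i=5 t=10 v=6: → [9,12); WM=8; [3,6) fires=8
i=6 t=12 v=2: → [12,15); WM=8
i=7 t=12 v=4: → [12,15); WM=10; [6,9) fires=1
i=8 t=5 v=3: DROP (t<10-3); WM=10
i=9 t=14 v=2: → [12,15); WM=12; [9,12) fires=6

[0,3)=3 [3,6)=8 [6,9)=1 [9,12)=6 [12,15)=4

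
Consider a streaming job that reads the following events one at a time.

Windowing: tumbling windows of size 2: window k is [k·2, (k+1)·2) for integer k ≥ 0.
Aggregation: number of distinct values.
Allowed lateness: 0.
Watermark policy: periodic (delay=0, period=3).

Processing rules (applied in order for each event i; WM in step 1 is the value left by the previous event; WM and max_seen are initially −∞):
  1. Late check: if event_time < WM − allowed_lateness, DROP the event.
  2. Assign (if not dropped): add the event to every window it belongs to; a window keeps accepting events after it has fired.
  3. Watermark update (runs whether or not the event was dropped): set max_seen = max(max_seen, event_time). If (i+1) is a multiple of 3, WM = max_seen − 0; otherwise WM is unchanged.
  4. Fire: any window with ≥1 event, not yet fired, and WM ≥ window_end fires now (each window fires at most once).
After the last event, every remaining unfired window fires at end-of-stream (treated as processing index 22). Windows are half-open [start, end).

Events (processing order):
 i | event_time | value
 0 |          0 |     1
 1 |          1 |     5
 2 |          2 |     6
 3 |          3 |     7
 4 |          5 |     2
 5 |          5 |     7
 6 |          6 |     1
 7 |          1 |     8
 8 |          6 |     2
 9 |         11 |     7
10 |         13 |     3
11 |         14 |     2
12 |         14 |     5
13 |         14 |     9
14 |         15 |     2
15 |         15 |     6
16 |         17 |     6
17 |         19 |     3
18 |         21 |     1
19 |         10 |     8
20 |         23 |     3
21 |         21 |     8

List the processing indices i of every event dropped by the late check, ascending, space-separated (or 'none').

7 19 21

i=0 t=0 v=1: → [0,2); WM=−∞
i=1 t=1 v=5: → [0,2); WM=−∞
i=2 t=2 v=6: → [2,4); WM=2; [0,2) fires=2
i=3 t=3 v=7: → [2,4); WM=2
i=4 t=5 v=2: → [4,6); WM=2
i=5 t=5 v=7: → [4,6); WM=5; [2,4) fires=2
i=6 t=6 v=1: → [6,8); WM=5
i=7 t=1 v=8: DROP (t<5-0); WM=5
i=8 t=6 v=2: → [6,8); WM=6; [4,6) fires=2
i=9 t=11 v=7: → [10,12); WM=6
i=10 t=13 v=3: → [12,14); WM=6
i=11 t=14 v=2: → [14,16); WM=14; [6,8) fires=2 [10,12) fires=1 [12,14) fires=1
i=12 t=14 v=5: → [14,16); WM=14
i=13 t=14 v=9: → [14,16); WM=14
i=14 t=15 v=2: → [14,16); WM=15
i=15 t=15 v=6: → [14,16); WM=15
i=16 t=17 v=6: → [16,18); WM=15
i=17 t=19 v=3: → [18,20); WM=19; [14,16) fires=4 [16,18) fires=1
i=18 t=21 v=1: → [20,22); WM=19
i=19 t=10 v=8: DROP (t<19-0); WM=19
i=20 t=23 v=3: → [22,24); WM=23; [18,20) fires=1 [20,22) fires=1
i=21 t=21 v=8: DROP (t<23-0); WM=23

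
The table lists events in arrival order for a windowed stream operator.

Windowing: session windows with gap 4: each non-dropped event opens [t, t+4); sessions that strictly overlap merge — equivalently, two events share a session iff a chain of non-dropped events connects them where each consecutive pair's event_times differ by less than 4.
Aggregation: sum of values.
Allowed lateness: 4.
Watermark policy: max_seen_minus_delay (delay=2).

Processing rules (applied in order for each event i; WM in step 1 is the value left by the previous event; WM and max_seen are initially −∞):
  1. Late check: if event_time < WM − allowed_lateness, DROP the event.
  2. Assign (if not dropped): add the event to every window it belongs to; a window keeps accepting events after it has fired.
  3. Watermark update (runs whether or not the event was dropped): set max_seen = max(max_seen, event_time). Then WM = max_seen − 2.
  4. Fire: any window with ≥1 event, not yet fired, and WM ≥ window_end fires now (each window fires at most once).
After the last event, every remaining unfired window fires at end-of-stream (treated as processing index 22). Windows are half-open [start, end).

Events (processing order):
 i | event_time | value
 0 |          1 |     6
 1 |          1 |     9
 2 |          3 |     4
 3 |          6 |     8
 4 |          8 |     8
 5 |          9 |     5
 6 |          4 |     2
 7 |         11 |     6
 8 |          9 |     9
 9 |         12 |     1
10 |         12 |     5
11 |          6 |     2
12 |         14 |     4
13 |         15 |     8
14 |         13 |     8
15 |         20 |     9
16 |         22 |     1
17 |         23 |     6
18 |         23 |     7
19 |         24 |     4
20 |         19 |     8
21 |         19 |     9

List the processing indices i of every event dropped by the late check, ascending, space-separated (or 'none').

none

i=0 t=1 v=6: → [1,5); WM=-1
i=1 t=1 v=9: → [1,5); WM=-1
i=2 t=3 v=4: → [1,7); WM=1
i=3 t=6 v=8: → [1,10); WM=4
i=4 t=8 v=8: → [1,12); WM=6
i=5 t=9 v=5: → [1,13); WM=7
i=6 t=4 v=2: → [1,13); WM=7
i=7 t=11 v=6: → [1,15); WM=9
i=8 t=9 v=9: → [1,15); WM=9
i=9 t=12 v=1: → [1,16); WM=10
i=10 t=12 v=5: → [1,16); WM=10
i=11 t=6 v=2: → [1,16); WM=10
i=12 t=14 v=4: → [1,18); WM=12
i=13 t=15 v=8: → [1,19); WM=13
i=14 t=13 v=8: → [1,19); WM=13
i=15 t=20 v=9: → [20,24); WM=18
i=16 t=22 v=1: → [20,26); WM=20
i=17 t=23 v=6: → [20,27); WM=21
i=18 t=23 v=7: → [20,27); WM=21
i=19 t=24 v=4: → [20,28); WM=22
i=20 t=19 v=8: → [19,28); WM=22
i=21 t=19 v=9: → [19,28); WM=22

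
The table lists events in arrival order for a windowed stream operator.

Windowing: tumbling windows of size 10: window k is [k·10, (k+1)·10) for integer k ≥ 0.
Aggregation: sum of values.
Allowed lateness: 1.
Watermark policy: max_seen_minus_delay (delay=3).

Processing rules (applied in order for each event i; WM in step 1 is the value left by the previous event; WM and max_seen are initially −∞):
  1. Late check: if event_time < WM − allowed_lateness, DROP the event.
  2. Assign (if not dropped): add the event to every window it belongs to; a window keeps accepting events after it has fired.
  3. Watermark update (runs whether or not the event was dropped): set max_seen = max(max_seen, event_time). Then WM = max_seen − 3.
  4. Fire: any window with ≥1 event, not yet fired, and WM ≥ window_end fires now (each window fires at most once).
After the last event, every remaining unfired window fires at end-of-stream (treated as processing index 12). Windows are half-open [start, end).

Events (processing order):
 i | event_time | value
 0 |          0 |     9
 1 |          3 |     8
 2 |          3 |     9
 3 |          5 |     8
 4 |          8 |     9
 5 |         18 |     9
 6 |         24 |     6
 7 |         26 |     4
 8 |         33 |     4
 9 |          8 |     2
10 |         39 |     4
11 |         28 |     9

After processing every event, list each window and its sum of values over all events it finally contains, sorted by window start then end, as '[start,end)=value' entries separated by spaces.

[0,10)=43 [10,20)=9 [20,30)=10 [30,40)=8

i=0 t=0 v=9: → [0,10); WM=-3
i=1 t=3 v=8: → [0,10); WM=0
i=2 t=3 v=9: → [0,10); WM=0
i=3 t=5 v=8: → [0,10); WM=2
i=4 t=8 v=9: → [0,10); WM=5
i=5 t=18 v=9: → [10,20); WM=15; [0,10) fires=43
i=6 t=24 v=6: → [20,30); WM=21; [10,20) fires=9
i=7 t=26 v=4: → [20,30); WM=23
i=8 t=33 v=4: → [30,40); WM=30; [20,30) fires=10
i=9 t=8 v=2: DROP (t<30-1); WM=30
i=10 t=39 v=4: → [30,40); WM=36
i=11 t=28 v=9: DROP (t<36-1); WM=36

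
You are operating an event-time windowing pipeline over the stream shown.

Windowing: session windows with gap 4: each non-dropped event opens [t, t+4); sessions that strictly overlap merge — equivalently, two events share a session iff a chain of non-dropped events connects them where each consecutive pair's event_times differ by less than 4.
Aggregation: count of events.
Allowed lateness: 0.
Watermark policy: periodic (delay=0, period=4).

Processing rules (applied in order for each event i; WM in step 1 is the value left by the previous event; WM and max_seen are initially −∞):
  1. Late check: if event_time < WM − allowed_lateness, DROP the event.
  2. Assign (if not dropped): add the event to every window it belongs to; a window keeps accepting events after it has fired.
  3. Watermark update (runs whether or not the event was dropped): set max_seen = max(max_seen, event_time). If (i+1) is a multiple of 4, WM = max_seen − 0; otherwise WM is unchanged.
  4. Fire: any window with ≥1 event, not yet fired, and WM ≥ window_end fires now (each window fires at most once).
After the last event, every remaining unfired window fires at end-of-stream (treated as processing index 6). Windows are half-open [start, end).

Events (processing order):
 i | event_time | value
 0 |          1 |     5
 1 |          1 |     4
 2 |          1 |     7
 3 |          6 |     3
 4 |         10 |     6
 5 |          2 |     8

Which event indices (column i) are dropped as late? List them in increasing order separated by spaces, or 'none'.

i=0 t=1 v=5: → [1,5); WM=−∞
i=1 t=1 v=4: → [1,5); WM=−∞
i=2 t=1 v=7: → [1,5); WM=−∞
i=3 t=6 v=3: → [6,10); WM=6
i=4 t=10 v=6: → [10,14); WM=6
i=5 t=2 v=8: DROP (t<6-0); WM=6

5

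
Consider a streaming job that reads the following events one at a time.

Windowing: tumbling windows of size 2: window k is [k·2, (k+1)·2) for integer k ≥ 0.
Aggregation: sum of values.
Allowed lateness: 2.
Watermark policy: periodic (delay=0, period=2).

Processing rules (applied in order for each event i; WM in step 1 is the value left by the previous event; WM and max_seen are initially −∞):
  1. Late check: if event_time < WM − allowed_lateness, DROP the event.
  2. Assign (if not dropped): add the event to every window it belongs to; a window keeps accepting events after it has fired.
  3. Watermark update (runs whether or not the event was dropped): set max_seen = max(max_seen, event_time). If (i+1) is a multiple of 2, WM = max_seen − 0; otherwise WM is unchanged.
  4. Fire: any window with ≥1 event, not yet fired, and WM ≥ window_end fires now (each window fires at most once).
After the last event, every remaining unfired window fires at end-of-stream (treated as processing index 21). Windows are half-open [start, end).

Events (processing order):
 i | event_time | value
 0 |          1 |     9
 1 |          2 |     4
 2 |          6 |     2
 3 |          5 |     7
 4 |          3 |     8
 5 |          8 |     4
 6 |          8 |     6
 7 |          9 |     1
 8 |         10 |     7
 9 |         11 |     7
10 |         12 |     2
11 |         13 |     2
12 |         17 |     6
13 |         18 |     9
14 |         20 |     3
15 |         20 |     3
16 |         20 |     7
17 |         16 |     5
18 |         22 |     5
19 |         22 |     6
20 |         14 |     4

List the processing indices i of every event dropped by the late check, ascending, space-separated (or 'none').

i=0 t=1 v=9: → [0,2); WM=−∞
i=1 t=2 v=4: → [2,4); WM=2; [0,2) fires=9
i=2 t=6 v=2: → [6,8); WM=2
i=3 t=5 v=7: → [4,6); WM=6; [2,4) fires=4 [4,6) fires=7
i=4 t=3 v=8: DROP (t<6-2); WM=6
i=5 t=8 v=4: → [8,10); WM=8; [6,8) fires=2
i=6 t=8 v=6: → [8,10); WM=8
i=7 t=9 v=1: → [8,10); WM=9
i=8 t=10 v=7: → [10,12); WM=9
i=9 t=11 v=7: → [10,12); WM=11; [8,10) fires=11
i=10 t=12 v=2: → [12,14); WM=11
i=11 t=13 v=2: → [12,14); WM=13; [10,12) fires=14
i=12 t=17 v=6: → [16,18); WM=13
i=13 t=18 v=9: → [18,20); WM=18; [12,14) fires=4 [16,18) fires=6
i=14 t=20 v=3: → [20,22); WM=18
i=15 t=20 v=3: → [20,22); WM=20; [18,20) fires=9
i=16 t=20 v=7: → [20,22); WM=20
i=17 t=16 v=5: DROP (t<20-2); WM=20
i=18 t=22 v=5: → [22,24); WM=20
i=19 t=22 v=6: → [22,24); WM=22; [20,22) fires=13
i=20 t=14 v=4: DROP (t<22-2); WM=22

4 17 20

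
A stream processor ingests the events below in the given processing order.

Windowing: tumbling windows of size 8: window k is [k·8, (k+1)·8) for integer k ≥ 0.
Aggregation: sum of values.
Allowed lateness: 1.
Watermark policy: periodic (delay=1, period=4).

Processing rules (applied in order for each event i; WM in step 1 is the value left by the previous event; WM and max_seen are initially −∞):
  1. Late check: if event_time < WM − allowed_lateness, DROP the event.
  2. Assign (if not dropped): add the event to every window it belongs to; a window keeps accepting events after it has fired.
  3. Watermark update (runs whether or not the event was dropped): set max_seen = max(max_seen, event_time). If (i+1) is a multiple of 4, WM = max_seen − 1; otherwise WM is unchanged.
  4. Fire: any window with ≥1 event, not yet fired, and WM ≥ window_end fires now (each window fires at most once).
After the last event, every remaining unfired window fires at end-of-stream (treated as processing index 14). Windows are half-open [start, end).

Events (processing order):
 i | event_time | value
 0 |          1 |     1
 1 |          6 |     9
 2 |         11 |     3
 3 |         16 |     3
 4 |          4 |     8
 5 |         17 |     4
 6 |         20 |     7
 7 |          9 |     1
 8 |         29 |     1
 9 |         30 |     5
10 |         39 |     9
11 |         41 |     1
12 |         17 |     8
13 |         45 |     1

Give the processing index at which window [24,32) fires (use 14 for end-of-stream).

i=0 t=1 v=1: → [0,8); WM=−∞
i=1 t=6 v=9: → [0,8); WM=−∞
i=2 t=11 v=3: → [8,16); WM=−∞
i=3 t=16 v=3: → [16,24); WM=15; [0,8) fires=10
i=4 t=4 v=8: DROP (t<15-1); WM=15
i=5 t=17 v=4: → [16,24); WM=15
i=6 t=20 v=7: → [16,24); WM=15
i=7 t=9 v=1: DROP (t<15-1); WM=19; [8,16) fires=3
i=8 t=29 v=1: → [24,32); WM=19
i=9 t=30 v=5: → [24,32); WM=19
i=10 t=39 v=9: → [32,40); WM=19
i=11 t=41 v=1: → [40,48); WM=40; [16,24) fires=14 [24,32) fires=6 [32,40) fires=9
i=12 t=17 v=8: DROP (t<40-1); WM=40
i=13 t=45 v=1: → [40,48); WM=40

11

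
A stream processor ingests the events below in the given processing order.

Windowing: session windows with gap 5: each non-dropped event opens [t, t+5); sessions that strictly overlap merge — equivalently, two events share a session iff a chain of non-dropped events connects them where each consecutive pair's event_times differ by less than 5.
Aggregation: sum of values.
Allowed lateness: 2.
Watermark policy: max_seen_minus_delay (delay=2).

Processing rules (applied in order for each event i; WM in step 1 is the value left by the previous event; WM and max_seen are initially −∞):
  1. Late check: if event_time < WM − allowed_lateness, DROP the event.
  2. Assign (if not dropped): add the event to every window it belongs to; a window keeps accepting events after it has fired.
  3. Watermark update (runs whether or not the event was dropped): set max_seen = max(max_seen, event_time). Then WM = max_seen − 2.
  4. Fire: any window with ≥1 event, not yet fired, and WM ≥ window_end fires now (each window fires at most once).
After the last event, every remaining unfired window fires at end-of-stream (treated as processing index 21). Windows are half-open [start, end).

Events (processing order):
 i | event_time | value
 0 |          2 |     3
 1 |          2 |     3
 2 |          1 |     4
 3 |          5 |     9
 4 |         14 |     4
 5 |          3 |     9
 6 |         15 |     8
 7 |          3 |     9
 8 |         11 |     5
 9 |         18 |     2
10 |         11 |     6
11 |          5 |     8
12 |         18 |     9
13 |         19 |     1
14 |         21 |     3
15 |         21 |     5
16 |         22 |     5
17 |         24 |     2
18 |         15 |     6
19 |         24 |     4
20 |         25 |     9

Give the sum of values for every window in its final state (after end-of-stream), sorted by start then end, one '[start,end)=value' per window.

[1,10)=19 [11,30)=57

i=0 t=2 v=3: → [2,7); WM=0
i=1 t=2 v=3: → [2,7); WM=0
i=2 t=1 v=4: → [1,7); WM=0
i=3 t=5 v=9: → [1,10); WM=3
i=4 t=14 v=4: → [14,19); WM=12
i=5 t=3 v=9: DROP (t<12-2); WM=12
i=6 t=15 v=8: → [14,20); WM=13
i=7 t=3 v=9: DROP (t<13-2); WM=13
i=8 t=11 v=5: → [11,20); WM=13
i=9 t=18 v=2: → [11,23); WM=16
i=10 t=11 v=6: DROP (t<16-2); WM=16
i=11 t=5 v=8: DROP (t<16-2); WM=16
i=12 t=18 v=9: → [11,23); WM=16
i=13 t=19 v=1: → [11,24); WM=17
i=14 t=21 v=3: → [11,26); WM=19
i=15 t=21 v=5: → [11,26); WM=19
i=16 t=22 v=5: → [11,27); WM=20
i=17 t=24 v=2: → [11,29); WM=22
i=18 t=15 v=6: DROP (t<22-2); WM=22
i=19 t=24 v=4: → [11,29); WM=22
i=20 t=25 v=9: → [11,30); WM=23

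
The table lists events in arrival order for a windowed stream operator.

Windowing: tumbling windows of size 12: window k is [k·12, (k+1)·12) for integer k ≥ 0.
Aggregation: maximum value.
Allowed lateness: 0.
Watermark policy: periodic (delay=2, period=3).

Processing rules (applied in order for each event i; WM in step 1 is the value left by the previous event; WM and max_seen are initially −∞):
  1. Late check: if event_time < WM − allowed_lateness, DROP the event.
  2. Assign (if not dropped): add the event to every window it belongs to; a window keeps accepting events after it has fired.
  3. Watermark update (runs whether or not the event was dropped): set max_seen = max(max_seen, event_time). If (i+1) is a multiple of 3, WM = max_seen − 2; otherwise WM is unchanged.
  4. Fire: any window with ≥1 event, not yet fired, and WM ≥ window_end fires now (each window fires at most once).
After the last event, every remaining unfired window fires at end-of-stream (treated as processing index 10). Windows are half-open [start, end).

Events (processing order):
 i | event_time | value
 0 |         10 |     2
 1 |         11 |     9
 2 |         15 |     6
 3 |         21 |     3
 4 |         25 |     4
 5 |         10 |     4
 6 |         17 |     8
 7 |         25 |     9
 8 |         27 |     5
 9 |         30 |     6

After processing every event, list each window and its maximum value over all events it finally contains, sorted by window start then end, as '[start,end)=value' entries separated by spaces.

i=0 t=10 v=2: → [0,12); WM=−∞
i=1 t=11 v=9: → [0,12); WM=−∞
i=2 t=15 v=6: → [12,24); WM=13; [0,12) fires=9
i=3 t=21 v=3: → [12,24); WM=13
i=4 t=25 v=4: → [24,36); WM=13
i=5 t=10 v=4: DROP (t<13-0); WM=23
i=6 t=17 v=8: DROP (t<23-0); WM=23
i=7 t=25 v=9: → [24,36); WM=23
i=8 t=27 v=5: → [24,36); WM=25; [12,24) fires=6
i=9 t=30 v=6: → [24,36); WM=25

[0,12)=9 [12,24)=6 [24,36)=9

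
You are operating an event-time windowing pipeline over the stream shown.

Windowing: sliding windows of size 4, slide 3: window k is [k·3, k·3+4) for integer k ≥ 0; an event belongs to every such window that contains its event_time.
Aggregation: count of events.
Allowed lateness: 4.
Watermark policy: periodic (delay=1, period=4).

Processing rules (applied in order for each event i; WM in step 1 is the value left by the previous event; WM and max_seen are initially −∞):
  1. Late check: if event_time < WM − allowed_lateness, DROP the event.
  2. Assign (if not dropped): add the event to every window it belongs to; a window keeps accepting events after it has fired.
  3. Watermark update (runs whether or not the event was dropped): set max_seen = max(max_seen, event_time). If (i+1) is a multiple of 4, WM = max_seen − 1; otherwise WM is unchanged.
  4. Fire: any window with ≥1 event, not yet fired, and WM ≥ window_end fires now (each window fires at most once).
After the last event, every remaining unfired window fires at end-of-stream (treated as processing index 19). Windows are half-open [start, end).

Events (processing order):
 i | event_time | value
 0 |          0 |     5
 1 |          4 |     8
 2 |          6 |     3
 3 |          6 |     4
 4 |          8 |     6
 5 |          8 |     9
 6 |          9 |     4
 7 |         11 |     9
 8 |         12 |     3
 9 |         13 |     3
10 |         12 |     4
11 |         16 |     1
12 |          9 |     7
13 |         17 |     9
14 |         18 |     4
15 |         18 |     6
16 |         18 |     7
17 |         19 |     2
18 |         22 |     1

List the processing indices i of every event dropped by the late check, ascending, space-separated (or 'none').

i=0 t=0 v=5: → [0,4); WM=−∞
i=1 t=4 v=8: → [3,7); WM=−∞
i=2 t=6 v=3: → [6,10),[3,7); WM=−∞
i=3 t=6 v=4: → [6,10),[3,7); WM=5; [0,4) fires=1
i=4 t=8 v=6: → [6,10); WM=5
i=5 t=8 v=9: → [6,10); WM=5
i=6 t=9 v=4: → [9,13),[6,10); WM=5
i=7 t=11 v=9: → [9,13); WM=10; [3,7) fires=3 [6,10) fires=5
i=8 t=12 v=3: → [12,16),[9,13); WM=10
i=9 t=13 v=3: → [12,16); WM=10
i=10 t=12 v=4: → [12,16),[9,13); WM=10
i=11 t=16 v=1: → [15,19); WM=15; [9,13) fires=4
i=12 t=9 v=7: DROP (t<15-4); WM=15
i=13 t=17 v=9: → [15,19); WM=15
i=14 t=18 v=4: → [18,22),[15,19); WM=15
i=15 t=18 v=6: → [18,22),[15,19); WM=17; [12,16) fires=3
i=16 t=18 v=7: → [18,22),[15,19); WM=17
i=17 t=19 v=2: → [18,22); WM=17
i=18 t=22 v=1: → [21,25); WM=17

12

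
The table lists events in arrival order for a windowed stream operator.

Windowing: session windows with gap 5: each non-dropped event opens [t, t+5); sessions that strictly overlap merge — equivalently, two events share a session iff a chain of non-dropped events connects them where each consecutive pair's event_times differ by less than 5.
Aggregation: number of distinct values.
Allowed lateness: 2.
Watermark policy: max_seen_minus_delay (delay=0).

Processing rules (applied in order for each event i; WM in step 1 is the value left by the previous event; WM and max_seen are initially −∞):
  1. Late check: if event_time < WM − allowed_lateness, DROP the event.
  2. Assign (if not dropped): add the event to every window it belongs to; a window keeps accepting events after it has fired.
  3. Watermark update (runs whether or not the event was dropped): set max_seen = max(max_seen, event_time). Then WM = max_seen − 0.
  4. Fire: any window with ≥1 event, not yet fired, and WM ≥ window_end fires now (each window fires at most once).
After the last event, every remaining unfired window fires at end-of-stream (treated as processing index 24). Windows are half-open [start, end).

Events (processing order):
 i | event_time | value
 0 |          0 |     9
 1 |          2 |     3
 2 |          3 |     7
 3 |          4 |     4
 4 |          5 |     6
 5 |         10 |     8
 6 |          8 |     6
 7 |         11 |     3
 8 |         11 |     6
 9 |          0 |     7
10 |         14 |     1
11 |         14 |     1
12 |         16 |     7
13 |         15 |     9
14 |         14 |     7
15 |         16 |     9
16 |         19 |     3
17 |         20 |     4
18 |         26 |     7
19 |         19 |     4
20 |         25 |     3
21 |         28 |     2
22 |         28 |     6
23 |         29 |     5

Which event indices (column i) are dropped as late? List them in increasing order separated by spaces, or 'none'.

9 19

i=0 t=0 v=9: → [0,5); WM=0
i=1 t=2 v=3: → [0,7); WM=2
i=2 t=3 v=7: → [0,8); WM=3
i=3 t=4 v=4: → [0,9); WM=4
i=4 t=5 v=6: → [0,10); WM=5
i=5 t=10 v=8: → [10,15); WM=10
i=6 t=8 v=6: → [0,15); WM=10
i=7 t=11 v=3: → [0,16); WM=11
i=8 t=11 v=6: → [0,16); WM=11
i=9 t=0 v=7: DROP (t<11-2); WM=11
i=10 t=14 v=1: → [0,19); WM=14
i=11 t=14 v=1: → [0,19); WM=14
i=12 t=16 v=7: → [0,21); WM=16
i=13 t=15 v=9: → [0,21); WM=16
i=14 t=14 v=7: → [0,21); WM=16
i=15 t=16 v=9: → [0,21); WM=16
i=16 t=19 v=3: → [0,24); WM=19
i=17 t=20 v=4: → [0,25); WM=20
i=18 t=26 v=7: → [26,31); WM=26
i=19 t=19 v=4: DROP (t<26-2); WM=26
i=20 t=25 v=3: → [25,31); WM=26
i=21 t=28 v=2: → [25,33); WM=28
i=22 t=28 v=6: → [25,33); WM=28
i=23 t=29 v=5: → [25,34); WM=29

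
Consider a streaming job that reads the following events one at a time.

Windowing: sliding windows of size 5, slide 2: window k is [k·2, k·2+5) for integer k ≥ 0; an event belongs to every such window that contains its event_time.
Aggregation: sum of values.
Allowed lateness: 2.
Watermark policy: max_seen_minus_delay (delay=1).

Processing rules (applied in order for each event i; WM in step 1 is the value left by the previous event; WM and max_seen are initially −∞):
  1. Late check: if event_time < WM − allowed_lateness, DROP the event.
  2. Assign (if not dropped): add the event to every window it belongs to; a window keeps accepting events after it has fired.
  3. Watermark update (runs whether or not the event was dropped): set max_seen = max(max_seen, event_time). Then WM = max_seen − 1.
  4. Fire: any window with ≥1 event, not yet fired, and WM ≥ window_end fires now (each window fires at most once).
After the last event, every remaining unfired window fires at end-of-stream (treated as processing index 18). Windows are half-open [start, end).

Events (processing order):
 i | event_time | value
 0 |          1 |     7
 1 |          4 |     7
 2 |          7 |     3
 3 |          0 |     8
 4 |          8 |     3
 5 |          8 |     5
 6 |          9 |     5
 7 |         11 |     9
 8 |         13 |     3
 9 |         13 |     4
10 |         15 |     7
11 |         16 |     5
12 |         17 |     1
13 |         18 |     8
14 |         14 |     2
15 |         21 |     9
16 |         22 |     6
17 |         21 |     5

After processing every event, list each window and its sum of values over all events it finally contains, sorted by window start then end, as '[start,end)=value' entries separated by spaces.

[0,5)=14 [2,7)=7 [4,9)=18 [6,11)=16 [8,13)=22 [10,15)=16 [12,17)=19 [14,19)=21 [16,21)=14 [18,23)=28 [20,25)=20 [22,27)=6

i=0 t=1 v=7: → [0,5); WM=0
i=1 t=4 v=7: → [4,9),[2,7),[0,5); WM=3
i=2 t=7 v=3: → [6,11),[4,9); WM=6; [0,5) fires=14
i=3 t=0 v=8: DROP (t<6-2); WM=6
i=4 t=8 v=3: → [8,13),[6,11),[4,9); WM=7; [2,7) fires=7
i=5 t=8 v=5: → [8,13),[6,11),[4,9); WM=7
i=6 t=9 v=5: → [8,13),[6,11); WM=8
i=7 t=11 v=9: → [10,15),[8,13); WM=10; [4,9) fires=18
i=8 t=13 v=3: → [12,17),[10,15); WM=12; [6,11) fires=16
i=9 t=13 v=4: → [12,17),[10,15); WM=12
i=10 t=15 v=7: → [14,19),[12,17); WM=14; [8,13) fires=22
i=11 t=16 v=5: → [16,21),[14,19),[12,17); WM=15; [10,15) fires=16
i=12 t=17 v=1: → [16,21),[14,19); WM=16
i=13 t=18 v=8: → [18,23),[16,21),[14,19); WM=17; [12,17) fires=19
i=14 t=14 v=2: DROP (t<17-2); WM=17
i=15 t=21 v=9: → [20,25),[18,23); WM=20; [14,19) fires=21
i=16 t=22 v=6: → [22,27),[20,25),[18,23); WM=21; [16,21) fires=14
i=17 t=21 v=5: → [20,25),[18,23); WM=21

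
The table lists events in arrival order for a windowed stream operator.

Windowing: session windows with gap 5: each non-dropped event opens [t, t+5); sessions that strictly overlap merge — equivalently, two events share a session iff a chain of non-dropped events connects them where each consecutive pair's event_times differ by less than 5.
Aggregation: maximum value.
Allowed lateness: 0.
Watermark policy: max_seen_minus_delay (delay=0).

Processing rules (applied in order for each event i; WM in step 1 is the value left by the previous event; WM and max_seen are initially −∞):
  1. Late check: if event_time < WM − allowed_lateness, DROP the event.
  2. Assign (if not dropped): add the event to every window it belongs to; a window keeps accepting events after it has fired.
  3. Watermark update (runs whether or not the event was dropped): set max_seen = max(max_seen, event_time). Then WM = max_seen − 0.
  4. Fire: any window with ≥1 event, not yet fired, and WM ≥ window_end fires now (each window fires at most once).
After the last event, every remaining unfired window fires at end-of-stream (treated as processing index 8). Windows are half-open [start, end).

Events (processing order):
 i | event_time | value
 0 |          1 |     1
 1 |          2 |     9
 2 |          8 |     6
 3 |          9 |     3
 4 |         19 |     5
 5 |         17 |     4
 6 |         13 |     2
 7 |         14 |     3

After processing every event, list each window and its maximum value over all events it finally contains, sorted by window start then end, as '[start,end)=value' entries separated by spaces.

[1,7)=9 [8,14)=6 [19,24)=5

i=0 t=1 v=1: → [1,6); WM=1
i=1 t=2 v=9: → [1,7); WM=2
i=2 t=8 v=6: → [8,13); WM=8
i=3 t=9 v=3: → [8,14); WM=9
i=4 t=19 v=5: → [19,24); WM=19
i=5 t=17 v=4: DROP (t<19-0); WM=19
i=6 t=13 v=2: DROP (t<19-0); WM=19
i=7 t=14 v=3: DROP (t<19-0); WM=19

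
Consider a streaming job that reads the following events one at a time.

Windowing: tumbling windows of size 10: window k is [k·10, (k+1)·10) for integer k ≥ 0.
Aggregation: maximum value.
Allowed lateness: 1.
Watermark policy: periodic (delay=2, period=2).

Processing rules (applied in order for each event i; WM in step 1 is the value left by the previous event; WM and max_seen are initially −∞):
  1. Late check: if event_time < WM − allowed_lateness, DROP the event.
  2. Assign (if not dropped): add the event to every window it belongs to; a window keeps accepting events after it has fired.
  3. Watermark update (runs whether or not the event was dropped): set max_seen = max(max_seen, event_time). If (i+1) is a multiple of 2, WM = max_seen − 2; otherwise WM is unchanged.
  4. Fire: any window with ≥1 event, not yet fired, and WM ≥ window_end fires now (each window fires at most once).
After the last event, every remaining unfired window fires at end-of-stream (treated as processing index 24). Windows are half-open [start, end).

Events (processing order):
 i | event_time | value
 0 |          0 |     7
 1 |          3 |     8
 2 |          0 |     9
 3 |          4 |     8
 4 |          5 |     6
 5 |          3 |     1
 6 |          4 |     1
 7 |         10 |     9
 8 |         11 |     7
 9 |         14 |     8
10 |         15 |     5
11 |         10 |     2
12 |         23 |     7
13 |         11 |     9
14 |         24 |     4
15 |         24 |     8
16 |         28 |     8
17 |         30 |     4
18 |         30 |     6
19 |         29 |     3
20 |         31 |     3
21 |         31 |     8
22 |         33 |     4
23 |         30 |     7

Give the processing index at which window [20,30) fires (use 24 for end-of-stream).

23

i=0 t=0 v=7: → [0,10); WM=−∞
i=1 t=3 v=8: → [0,10); WM=1
i=2 t=0 v=9: → [0,10); WM=1
i=3 t=4 v=8: → [0,10); WM=2
i=4 t=5 v=6: → [0,10); WM=2
i=5 t=3 v=1: → [0,10); WM=3
i=6 t=4 v=1: → [0,10); WM=3
i=7 t=10 v=9: → [10,20); WM=8
i=8 t=11 v=7: → [10,20); WM=8
i=9 t=14 v=8: → [10,20); WM=12; [0,10) fires=9
i=10 t=15 v=5: → [10,20); WM=12
i=11 t=10 v=2: DROP (t<12-1); WM=13
i=12 t=23 v=7: → [20,30); WM=13
i=13 t=11 v=9: DROP (t<13-1); WM=21; [10,20) fires=9
i=14 t=24 v=4: → [20,30); WM=21
i=15 t=24 v=8: → [20,30); WM=22
i=16 t=28 v=8: → [20,30); WM=22
i=17 t=30 v=4: → [30,40); WM=28
i=18 t=30 v=6: → [30,40); WM=28
i=19 t=29 v=3: → [20,30); WM=28
i=20 t=31 v=3: → [30,40); WM=28
i=21 t=31 v=8: → [30,40); WM=29
i=22 t=33 v=4: → [30,40); WM=29
i=23 t=30 v=7: → [30,40); WM=31; [20,30) fires=8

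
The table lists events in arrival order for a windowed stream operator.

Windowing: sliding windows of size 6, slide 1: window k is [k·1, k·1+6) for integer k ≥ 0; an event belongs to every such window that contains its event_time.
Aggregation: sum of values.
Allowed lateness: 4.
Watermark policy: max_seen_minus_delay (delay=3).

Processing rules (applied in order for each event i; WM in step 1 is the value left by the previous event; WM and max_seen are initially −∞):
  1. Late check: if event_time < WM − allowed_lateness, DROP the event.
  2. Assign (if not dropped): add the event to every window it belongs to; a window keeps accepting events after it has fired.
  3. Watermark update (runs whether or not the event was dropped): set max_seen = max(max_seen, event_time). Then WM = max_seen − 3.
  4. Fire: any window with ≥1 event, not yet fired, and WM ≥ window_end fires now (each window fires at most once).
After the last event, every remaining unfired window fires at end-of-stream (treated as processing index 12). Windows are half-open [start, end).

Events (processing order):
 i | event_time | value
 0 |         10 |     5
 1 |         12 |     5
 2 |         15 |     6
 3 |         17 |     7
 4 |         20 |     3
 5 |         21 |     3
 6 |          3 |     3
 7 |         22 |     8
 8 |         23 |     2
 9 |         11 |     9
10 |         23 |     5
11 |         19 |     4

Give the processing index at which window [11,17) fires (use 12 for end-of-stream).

i=0 t=10 v=5: → [10,16),[9,15),[8,14),[7,13),[6,12),[5,11); WM=7
i=1 t=12 v=5: → [12,18),[11,17),[10,16),[9,15),[8,14),[7,13); WM=9
i=2 t=15 v=6: → [15,21),[14,20),[13,19),[12,18),[11,17),[10,16); WM=12; [5,11) fires=5 [6,12) fires=5
i=3 t=17 v=7: → [17,23),[16,22),[15,21),[14,20),[13,19),[12,18); WM=14; [7,13) fires=10 [8,14) fires=10
i=4 t=20 v=3: → [20,26),[19,25),[18,24),[17,23),[16,22),[15,21); WM=17; [9,15) fires=10 [10,16) fires=16 [11,17) fires=11
i=5 t=21 v=3: → [21,27),[20,26),[19,25),[18,24),[17,23),[16,22); WM=18; [12,18) fires=18
i=6 t=3 v=3: DROP (t<18-4); WM=18
i=7 t=22 v=8: → [22,28),[21,27),[20,26),[19,25),[18,24),[17,23); WM=19; [13,19) fires=13
i=8 t=23 v=2: → [23,29),[22,28),[21,27),[20,26),[19,25),[18,24); WM=20; [14,20) fires=13
i=9 t=11 v=9: DROP (t<20-4); WM=20
i=10 t=23 v=5: → [23,29),[22,28),[21,27),[20,26),[19,25),[18,24); WM=20
i=11 t=19 v=4: → [19,25),[18,24),[17,23),[16,22),[15,21),[14,20); WM=20

4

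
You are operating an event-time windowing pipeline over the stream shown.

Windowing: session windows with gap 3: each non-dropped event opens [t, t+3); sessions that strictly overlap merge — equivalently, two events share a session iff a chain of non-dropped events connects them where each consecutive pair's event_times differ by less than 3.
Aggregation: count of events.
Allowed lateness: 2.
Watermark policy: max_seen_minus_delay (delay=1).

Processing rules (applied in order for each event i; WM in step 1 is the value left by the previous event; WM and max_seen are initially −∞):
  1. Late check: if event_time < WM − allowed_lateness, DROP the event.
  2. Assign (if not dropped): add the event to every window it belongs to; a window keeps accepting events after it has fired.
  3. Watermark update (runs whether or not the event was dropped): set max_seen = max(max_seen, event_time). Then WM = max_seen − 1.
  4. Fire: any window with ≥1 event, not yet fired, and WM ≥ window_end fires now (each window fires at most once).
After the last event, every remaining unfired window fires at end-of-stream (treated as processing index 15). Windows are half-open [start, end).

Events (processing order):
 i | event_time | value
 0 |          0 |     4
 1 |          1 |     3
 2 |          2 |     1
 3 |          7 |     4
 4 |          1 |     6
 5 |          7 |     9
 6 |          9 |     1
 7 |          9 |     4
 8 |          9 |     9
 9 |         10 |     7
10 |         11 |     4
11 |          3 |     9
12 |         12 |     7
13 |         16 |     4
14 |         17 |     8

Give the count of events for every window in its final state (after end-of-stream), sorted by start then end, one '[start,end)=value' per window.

[0,5)=3 [7,15)=8 [16,20)=2

i=0 t=0 v=4: → [0,3); WM=-1
i=1 t=1 v=3: → [0,4); WM=0
i=2 t=2 v=1: → [0,5); WM=1
i=3 t=7 v=4: → [7,10); WM=6
i=4 t=1 v=6: DROP (t<6-2); WM=6
i=5 t=7 v=9: → [7,10); WM=6
i=6 t=9 v=1: → [7,12); WM=8
i=7 t=9 v=4: → [7,12); WM=8
i=8 t=9 v=9: → [7,12); WM=8
i=9 t=10 v=7: → [7,13); WM=9
i=10 t=11 v=4: → [7,14); WM=10
i=11 t=3 v=9: DROP (t<10-2); WM=10
i=12 t=12 v=7: → [7,15); WM=11
i=13 t=16 v=4: → [16,19); WM=15
i=14 t=17 v=8: → [16,20); WM=16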